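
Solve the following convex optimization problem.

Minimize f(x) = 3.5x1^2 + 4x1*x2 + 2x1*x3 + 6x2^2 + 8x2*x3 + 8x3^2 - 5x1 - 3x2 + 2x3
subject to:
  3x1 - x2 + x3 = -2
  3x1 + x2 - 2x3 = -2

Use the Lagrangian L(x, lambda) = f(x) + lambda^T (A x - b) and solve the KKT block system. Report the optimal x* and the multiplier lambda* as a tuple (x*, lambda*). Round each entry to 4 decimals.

Form the Lagrangian:
  L(x, lambda) = (1/2) x^T Q x + c^T x + lambda^T (A x - b)
Stationarity (grad_x L = 0): Q x + c + A^T lambda = 0.
Primal feasibility: A x = b.

This gives the KKT block system:
  [ Q   A^T ] [ x     ]   [-c ]
  [ A    0  ] [ lambda ] = [ b ]

Solving the linear system:
  x*      = (-0.6441, 0.2028, 0.1352)
  lambda* = (0.3738, 2.4354)
  f(x*)   = 4.2505

x* = (-0.6441, 0.2028, 0.1352), lambda* = (0.3738, 2.4354)


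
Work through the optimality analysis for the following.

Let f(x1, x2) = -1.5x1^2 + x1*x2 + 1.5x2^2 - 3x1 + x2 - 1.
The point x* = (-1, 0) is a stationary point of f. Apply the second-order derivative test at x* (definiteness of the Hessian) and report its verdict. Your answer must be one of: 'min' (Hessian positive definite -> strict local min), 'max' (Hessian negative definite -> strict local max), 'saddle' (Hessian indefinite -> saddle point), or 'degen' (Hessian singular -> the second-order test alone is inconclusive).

Compute the Hessian H = grad^2 f:
  H = [[-3, 1], [1, 3]]
Verify stationarity: grad f(x*) = H x* + g = (0, 0).
Eigenvalues of H: -3.1623, 3.1623.
Eigenvalues have mixed signs, so H is indefinite -> x* is a saddle point.

saddle


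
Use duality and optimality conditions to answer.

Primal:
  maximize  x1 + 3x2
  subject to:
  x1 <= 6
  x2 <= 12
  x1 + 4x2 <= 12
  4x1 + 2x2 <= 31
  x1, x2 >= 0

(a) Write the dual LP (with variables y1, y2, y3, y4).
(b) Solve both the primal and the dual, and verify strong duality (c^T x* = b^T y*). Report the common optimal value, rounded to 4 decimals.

The standard primal-dual pair for 'max c^T x s.t. A x <= b, x >= 0' is:
  Dual:  min b^T y  s.t.  A^T y >= c,  y >= 0.

So the dual LP is:
  minimize  6y1 + 12y2 + 12y3 + 31y4
  subject to:
    y1 + y3 + 4y4 >= 1
    y2 + 4y3 + 2y4 >= 3
    y1, y2, y3, y4 >= 0

Solving the primal: x* = (6, 1.5).
  primal value c^T x* = 10.5.
Solving the dual: y* = (0.25, 0, 0.75, 0).
  dual value b^T y* = 10.5.
Strong duality: c^T x* = b^T y*. Confirmed.

10.5


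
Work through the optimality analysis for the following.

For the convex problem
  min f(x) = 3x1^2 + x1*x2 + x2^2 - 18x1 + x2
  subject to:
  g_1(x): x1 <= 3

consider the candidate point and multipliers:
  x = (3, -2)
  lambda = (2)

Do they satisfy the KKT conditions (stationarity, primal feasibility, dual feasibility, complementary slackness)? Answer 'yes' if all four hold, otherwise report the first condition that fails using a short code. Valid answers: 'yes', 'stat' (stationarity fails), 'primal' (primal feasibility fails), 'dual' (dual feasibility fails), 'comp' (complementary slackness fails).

Gradient of f: grad f(x) = Q x + c = (-2, 0)
Constraint values g_i(x) = a_i^T x - b_i:
  g_1((3, -2)) = 0
Stationarity residual: grad f(x) + sum_i lambda_i a_i = (0, 0)
  -> stationarity OK
Primal feasibility (all g_i <= 0): OK
Dual feasibility (all lambda_i >= 0): OK
Complementary slackness (lambda_i * g_i(x) = 0 for all i): OK

Verdict: yes, KKT holds.

yes


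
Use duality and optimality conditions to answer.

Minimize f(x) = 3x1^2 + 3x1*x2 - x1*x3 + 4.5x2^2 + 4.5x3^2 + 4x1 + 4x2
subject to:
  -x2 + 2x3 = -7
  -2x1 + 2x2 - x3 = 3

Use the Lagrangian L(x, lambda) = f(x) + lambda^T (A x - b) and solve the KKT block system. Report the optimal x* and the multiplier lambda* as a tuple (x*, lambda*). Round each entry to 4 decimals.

Form the Lagrangian:
  L(x, lambda) = (1/2) x^T Q x + c^T x + lambda^T (A x - b)
Stationarity (grad_x L = 0): Q x + c + A^T lambda = 0.
Primal feasibility: A x = b.

This gives the KKT block system:
  [ Q   A^T ] [ x     ]   [-c ]
  [ A    0  ] [ lambda ] = [ b ]

Solving the linear system:
  x*      = (0.4286, 0.2381, -3.381)
  lambda* = (18.0952, 5.3333)
  f(x*)   = 56.6667

x* = (0.4286, 0.2381, -3.381), lambda* = (18.0952, 5.3333)


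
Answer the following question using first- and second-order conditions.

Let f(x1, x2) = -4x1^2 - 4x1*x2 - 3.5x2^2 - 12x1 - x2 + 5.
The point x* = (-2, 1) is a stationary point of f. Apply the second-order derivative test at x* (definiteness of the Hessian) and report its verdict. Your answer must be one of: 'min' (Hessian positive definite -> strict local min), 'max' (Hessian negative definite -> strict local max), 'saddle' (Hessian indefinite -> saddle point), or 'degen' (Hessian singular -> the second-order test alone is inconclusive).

Compute the Hessian H = grad^2 f:
  H = [[-8, -4], [-4, -7]]
Verify stationarity: grad f(x*) = H x* + g = (0, 0).
Eigenvalues of H: -11.5311, -3.4689.
Both eigenvalues < 0, so H is negative definite -> x* is a strict local max.

max


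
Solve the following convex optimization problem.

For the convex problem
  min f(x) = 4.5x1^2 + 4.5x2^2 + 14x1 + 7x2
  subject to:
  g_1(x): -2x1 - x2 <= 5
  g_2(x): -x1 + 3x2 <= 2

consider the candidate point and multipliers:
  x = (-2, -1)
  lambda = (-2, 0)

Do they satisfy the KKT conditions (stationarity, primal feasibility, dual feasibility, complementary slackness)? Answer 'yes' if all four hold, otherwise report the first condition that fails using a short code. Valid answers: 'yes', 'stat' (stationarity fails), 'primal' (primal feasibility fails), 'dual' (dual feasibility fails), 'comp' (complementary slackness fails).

Gradient of f: grad f(x) = Q x + c = (-4, -2)
Constraint values g_i(x) = a_i^T x - b_i:
  g_1((-2, -1)) = 0
  g_2((-2, -1)) = -3
Stationarity residual: grad f(x) + sum_i lambda_i a_i = (0, 0)
  -> stationarity OK
Primal feasibility (all g_i <= 0): OK
Dual feasibility (all lambda_i >= 0): FAILS
Complementary slackness (lambda_i * g_i(x) = 0 for all i): OK

Verdict: the first failing condition is dual_feasibility -> dual.

dual


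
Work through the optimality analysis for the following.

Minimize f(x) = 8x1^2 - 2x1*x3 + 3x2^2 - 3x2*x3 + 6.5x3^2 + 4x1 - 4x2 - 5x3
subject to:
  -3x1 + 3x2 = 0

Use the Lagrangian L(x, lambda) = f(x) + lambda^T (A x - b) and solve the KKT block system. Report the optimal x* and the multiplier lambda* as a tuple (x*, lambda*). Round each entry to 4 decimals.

Form the Lagrangian:
  L(x, lambda) = (1/2) x^T Q x + c^T x + lambda^T (A x - b)
Stationarity (grad_x L = 0): Q x + c + A^T lambda = 0.
Primal feasibility: A x = b.

This gives the KKT block system:
  [ Q   A^T ] [ x     ]   [-c ]
  [ A    0  ] [ lambda ] = [ b ]

Solving the linear system:
  x*      = (0.0958, 0.0958, 0.4215)
  lambda* = (1.5632)
  f(x*)   = -1.0536

x* = (0.0958, 0.0958, 0.4215), lambda* = (1.5632)


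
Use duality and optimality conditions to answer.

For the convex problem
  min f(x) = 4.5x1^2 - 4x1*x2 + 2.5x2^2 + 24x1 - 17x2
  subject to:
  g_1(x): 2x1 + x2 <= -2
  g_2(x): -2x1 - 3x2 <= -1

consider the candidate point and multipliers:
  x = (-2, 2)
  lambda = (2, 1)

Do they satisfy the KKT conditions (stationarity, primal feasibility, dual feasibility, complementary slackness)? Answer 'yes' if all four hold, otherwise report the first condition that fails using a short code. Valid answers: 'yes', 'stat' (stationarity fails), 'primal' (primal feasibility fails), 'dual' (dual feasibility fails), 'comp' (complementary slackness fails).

Gradient of f: grad f(x) = Q x + c = (-2, 1)
Constraint values g_i(x) = a_i^T x - b_i:
  g_1((-2, 2)) = 0
  g_2((-2, 2)) = -1
Stationarity residual: grad f(x) + sum_i lambda_i a_i = (0, 0)
  -> stationarity OK
Primal feasibility (all g_i <= 0): OK
Dual feasibility (all lambda_i >= 0): OK
Complementary slackness (lambda_i * g_i(x) = 0 for all i): FAILS

Verdict: the first failing condition is complementary_slackness -> comp.

comp


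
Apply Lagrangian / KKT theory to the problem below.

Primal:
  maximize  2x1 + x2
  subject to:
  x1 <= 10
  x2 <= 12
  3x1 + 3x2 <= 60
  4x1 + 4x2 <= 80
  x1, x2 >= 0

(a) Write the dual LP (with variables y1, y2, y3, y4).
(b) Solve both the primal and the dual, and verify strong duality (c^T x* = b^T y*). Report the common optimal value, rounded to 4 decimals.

The standard primal-dual pair for 'max c^T x s.t. A x <= b, x >= 0' is:
  Dual:  min b^T y  s.t.  A^T y >= c,  y >= 0.

So the dual LP is:
  minimize  10y1 + 12y2 + 60y3 + 80y4
  subject to:
    y1 + 3y3 + 4y4 >= 2
    y2 + 3y3 + 4y4 >= 1
    y1, y2, y3, y4 >= 0

Solving the primal: x* = (10, 10).
  primal value c^T x* = 30.
Solving the dual: y* = (1, 0, 0.3333, 0).
  dual value b^T y* = 30.
Strong duality: c^T x* = b^T y*. Confirmed.

30


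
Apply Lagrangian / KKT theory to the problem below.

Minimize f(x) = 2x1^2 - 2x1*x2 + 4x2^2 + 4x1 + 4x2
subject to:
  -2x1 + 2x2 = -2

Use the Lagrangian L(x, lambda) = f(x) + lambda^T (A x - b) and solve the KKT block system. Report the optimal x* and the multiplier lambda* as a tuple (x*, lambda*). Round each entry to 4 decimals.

Form the Lagrangian:
  L(x, lambda) = (1/2) x^T Q x + c^T x + lambda^T (A x - b)
Stationarity (grad_x L = 0): Q x + c + A^T lambda = 0.
Primal feasibility: A x = b.

This gives the KKT block system:
  [ Q   A^T ] [ x     ]   [-c ]
  [ A    0  ] [ lambda ] = [ b ]

Solving the linear system:
  x*      = (-0.25, -1.25)
  lambda* = (2.75)
  f(x*)   = -0.25

x* = (-0.25, -1.25), lambda* = (2.75)


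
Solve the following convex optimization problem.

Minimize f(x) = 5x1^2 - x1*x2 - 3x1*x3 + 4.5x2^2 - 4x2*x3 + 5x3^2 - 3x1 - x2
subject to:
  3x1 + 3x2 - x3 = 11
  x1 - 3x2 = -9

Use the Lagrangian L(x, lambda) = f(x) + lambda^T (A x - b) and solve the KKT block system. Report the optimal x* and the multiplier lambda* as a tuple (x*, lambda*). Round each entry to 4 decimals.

Form the Lagrangian:
  L(x, lambda) = (1/2) x^T Q x + c^T x + lambda^T (A x - b)
Stationarity (grad_x L = 0): Q x + c + A^T lambda = 0.
Primal feasibility: A x = b.

This gives the KKT block system:
  [ Q   A^T ] [ x     ]   [-c ]
  [ A    0  ] [ lambda ] = [ b ]

Solving the linear system:
  x*      = (0.86, 3.2867, 1.4398)
  lambda* = (-1.3284, 5.9918)
  f(x*)   = 31.3362

x* = (0.86, 3.2867, 1.4398), lambda* = (-1.3284, 5.9918)


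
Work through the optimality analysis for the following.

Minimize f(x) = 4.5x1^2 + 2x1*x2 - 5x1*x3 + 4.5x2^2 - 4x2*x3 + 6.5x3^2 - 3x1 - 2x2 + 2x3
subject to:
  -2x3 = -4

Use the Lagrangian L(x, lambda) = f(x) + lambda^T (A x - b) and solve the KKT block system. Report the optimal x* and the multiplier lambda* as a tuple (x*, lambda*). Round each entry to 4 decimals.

Form the Lagrangian:
  L(x, lambda) = (1/2) x^T Q x + c^T x + lambda^T (A x - b)
Stationarity (grad_x L = 0): Q x + c + A^T lambda = 0.
Primal feasibility: A x = b.

This gives the KKT block system:
  [ Q   A^T ] [ x     ]   [-c ]
  [ A    0  ] [ lambda ] = [ b ]

Solving the linear system:
  x*      = (1.2597, 0.8312, 2)
  lambda* = (9.1883)
  f(x*)   = 17.6558

x* = (1.2597, 0.8312, 2), lambda* = (9.1883)


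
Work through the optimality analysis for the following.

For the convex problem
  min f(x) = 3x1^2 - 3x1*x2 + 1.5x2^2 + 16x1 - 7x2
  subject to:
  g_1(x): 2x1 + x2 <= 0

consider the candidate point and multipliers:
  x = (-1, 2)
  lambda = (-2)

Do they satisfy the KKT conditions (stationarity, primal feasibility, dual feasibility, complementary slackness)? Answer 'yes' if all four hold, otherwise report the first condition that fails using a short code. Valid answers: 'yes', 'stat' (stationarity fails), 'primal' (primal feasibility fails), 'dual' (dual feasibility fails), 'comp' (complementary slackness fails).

Gradient of f: grad f(x) = Q x + c = (4, 2)
Constraint values g_i(x) = a_i^T x - b_i:
  g_1((-1, 2)) = 0
Stationarity residual: grad f(x) + sum_i lambda_i a_i = (0, 0)
  -> stationarity OK
Primal feasibility (all g_i <= 0): OK
Dual feasibility (all lambda_i >= 0): FAILS
Complementary slackness (lambda_i * g_i(x) = 0 for all i): OK

Verdict: the first failing condition is dual_feasibility -> dual.

dual


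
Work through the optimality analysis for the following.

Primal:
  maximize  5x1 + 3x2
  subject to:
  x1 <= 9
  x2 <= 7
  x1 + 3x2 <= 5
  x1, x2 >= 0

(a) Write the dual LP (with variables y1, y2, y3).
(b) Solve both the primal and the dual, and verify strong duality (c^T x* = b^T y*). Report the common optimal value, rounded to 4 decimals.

The standard primal-dual pair for 'max c^T x s.t. A x <= b, x >= 0' is:
  Dual:  min b^T y  s.t.  A^T y >= c,  y >= 0.

So the dual LP is:
  minimize  9y1 + 7y2 + 5y3
  subject to:
    y1 + y3 >= 5
    y2 + 3y3 >= 3
    y1, y2, y3 >= 0

Solving the primal: x* = (5, 0).
  primal value c^T x* = 25.
Solving the dual: y* = (0, 0, 5).
  dual value b^T y* = 25.
Strong duality: c^T x* = b^T y*. Confirmed.

25


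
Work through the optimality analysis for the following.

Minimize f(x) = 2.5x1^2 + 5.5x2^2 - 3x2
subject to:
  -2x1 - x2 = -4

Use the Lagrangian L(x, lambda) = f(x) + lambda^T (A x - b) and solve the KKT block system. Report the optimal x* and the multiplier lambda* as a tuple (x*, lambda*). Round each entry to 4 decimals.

Form the Lagrangian:
  L(x, lambda) = (1/2) x^T Q x + c^T x + lambda^T (A x - b)
Stationarity (grad_x L = 0): Q x + c + A^T lambda = 0.
Primal feasibility: A x = b.

This gives the KKT block system:
  [ Q   A^T ] [ x     ]   [-c ]
  [ A    0  ] [ lambda ] = [ b ]

Solving the linear system:
  x*      = (1.6735, 0.6531)
  lambda* = (4.1837)
  f(x*)   = 7.3878

x* = (1.6735, 0.6531), lambda* = (4.1837)


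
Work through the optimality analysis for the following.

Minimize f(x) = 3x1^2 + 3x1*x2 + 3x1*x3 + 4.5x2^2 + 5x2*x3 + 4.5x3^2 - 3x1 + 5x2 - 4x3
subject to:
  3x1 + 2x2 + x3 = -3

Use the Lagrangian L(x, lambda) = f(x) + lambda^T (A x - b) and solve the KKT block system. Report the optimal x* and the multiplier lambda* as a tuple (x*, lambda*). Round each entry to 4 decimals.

Form the Lagrangian:
  L(x, lambda) = (1/2) x^T Q x + c^T x + lambda^T (A x - b)
Stationarity (grad_x L = 0): Q x + c + A^T lambda = 0.
Primal feasibility: A x = b.

This gives the KKT block system:
  [ Q   A^T ] [ x     ]   [-c ]
  [ A    0  ] [ lambda ] = [ b ]

Solving the linear system:
  x*      = (-0.3566, -1.5664, 1.2028)
  lambda* = (2.0769)
  f(x*)   = -2.6713

x* = (-0.3566, -1.5664, 1.2028), lambda* = (2.0769)


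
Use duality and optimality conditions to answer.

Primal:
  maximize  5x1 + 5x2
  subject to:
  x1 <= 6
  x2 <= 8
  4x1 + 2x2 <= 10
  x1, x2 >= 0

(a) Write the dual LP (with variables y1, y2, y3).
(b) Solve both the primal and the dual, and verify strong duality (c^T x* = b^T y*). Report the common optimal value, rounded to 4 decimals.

The standard primal-dual pair for 'max c^T x s.t. A x <= b, x >= 0' is:
  Dual:  min b^T y  s.t.  A^T y >= c,  y >= 0.

So the dual LP is:
  minimize  6y1 + 8y2 + 10y3
  subject to:
    y1 + 4y3 >= 5
    y2 + 2y3 >= 5
    y1, y2, y3 >= 0

Solving the primal: x* = (0, 5).
  primal value c^T x* = 25.
Solving the dual: y* = (0, 0, 2.5).
  dual value b^T y* = 25.
Strong duality: c^T x* = b^T y*. Confirmed.

25


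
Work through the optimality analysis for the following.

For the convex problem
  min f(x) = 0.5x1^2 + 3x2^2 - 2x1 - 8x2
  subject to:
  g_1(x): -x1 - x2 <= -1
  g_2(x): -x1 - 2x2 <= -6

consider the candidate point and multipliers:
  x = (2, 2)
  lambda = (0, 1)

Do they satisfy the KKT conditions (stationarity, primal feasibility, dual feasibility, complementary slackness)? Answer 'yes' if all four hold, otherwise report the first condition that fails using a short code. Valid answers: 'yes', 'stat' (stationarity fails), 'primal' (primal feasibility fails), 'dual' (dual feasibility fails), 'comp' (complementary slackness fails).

Gradient of f: grad f(x) = Q x + c = (0, 4)
Constraint values g_i(x) = a_i^T x - b_i:
  g_1((2, 2)) = -3
  g_2((2, 2)) = 0
Stationarity residual: grad f(x) + sum_i lambda_i a_i = (-1, 2)
  -> stationarity FAILS
Primal feasibility (all g_i <= 0): OK
Dual feasibility (all lambda_i >= 0): OK
Complementary slackness (lambda_i * g_i(x) = 0 for all i): OK

Verdict: the first failing condition is stationarity -> stat.

stat


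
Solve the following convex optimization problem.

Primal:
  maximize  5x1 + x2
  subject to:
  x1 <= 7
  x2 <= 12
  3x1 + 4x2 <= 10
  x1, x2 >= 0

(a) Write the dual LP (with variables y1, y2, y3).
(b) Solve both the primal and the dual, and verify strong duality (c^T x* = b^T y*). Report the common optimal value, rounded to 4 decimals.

The standard primal-dual pair for 'max c^T x s.t. A x <= b, x >= 0' is:
  Dual:  min b^T y  s.t.  A^T y >= c,  y >= 0.

So the dual LP is:
  minimize  7y1 + 12y2 + 10y3
  subject to:
    y1 + 3y3 >= 5
    y2 + 4y3 >= 1
    y1, y2, y3 >= 0

Solving the primal: x* = (3.3333, 0).
  primal value c^T x* = 16.6667.
Solving the dual: y* = (0, 0, 1.6667).
  dual value b^T y* = 16.6667.
Strong duality: c^T x* = b^T y*. Confirmed.

16.6667


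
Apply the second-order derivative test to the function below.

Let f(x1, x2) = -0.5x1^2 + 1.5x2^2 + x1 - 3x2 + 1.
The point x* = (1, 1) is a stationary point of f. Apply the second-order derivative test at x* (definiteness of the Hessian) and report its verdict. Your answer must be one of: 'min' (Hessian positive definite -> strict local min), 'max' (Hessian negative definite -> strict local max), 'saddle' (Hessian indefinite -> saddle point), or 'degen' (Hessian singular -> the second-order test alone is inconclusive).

Compute the Hessian H = grad^2 f:
  H = [[-1, 0], [0, 3]]
Verify stationarity: grad f(x*) = H x* + g = (0, 0).
Eigenvalues of H: -1, 3.
Eigenvalues have mixed signs, so H is indefinite -> x* is a saddle point.

saddle


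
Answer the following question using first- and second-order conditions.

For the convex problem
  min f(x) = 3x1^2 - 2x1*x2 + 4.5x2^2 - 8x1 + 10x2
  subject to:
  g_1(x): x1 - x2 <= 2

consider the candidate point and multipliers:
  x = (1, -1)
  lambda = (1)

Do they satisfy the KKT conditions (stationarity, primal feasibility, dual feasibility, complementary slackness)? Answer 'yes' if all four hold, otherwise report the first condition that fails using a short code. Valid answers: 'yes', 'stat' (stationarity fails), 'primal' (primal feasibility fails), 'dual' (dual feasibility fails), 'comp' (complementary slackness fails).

Gradient of f: grad f(x) = Q x + c = (0, -1)
Constraint values g_i(x) = a_i^T x - b_i:
  g_1((1, -1)) = 0
Stationarity residual: grad f(x) + sum_i lambda_i a_i = (1, -2)
  -> stationarity FAILS
Primal feasibility (all g_i <= 0): OK
Dual feasibility (all lambda_i >= 0): OK
Complementary slackness (lambda_i * g_i(x) = 0 for all i): OK

Verdict: the first failing condition is stationarity -> stat.

stat


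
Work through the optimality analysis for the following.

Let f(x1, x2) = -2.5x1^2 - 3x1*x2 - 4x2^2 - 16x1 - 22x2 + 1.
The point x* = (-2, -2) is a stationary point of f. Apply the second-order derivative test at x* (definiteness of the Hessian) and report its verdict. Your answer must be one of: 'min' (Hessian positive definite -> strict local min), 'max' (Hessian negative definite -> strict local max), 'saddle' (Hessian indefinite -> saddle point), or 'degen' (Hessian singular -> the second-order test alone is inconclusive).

Compute the Hessian H = grad^2 f:
  H = [[-5, -3], [-3, -8]]
Verify stationarity: grad f(x*) = H x* + g = (0, 0).
Eigenvalues of H: -9.8541, -3.1459.
Both eigenvalues < 0, so H is negative definite -> x* is a strict local max.

max


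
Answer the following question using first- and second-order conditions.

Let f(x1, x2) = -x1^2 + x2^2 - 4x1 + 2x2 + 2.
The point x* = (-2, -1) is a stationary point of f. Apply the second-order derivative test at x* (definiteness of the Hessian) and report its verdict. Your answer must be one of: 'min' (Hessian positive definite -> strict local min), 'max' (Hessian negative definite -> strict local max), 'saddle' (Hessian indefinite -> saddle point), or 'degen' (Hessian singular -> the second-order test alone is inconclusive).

Compute the Hessian H = grad^2 f:
  H = [[-2, 0], [0, 2]]
Verify stationarity: grad f(x*) = H x* + g = (0, 0).
Eigenvalues of H: -2, 2.
Eigenvalues have mixed signs, so H is indefinite -> x* is a saddle point.

saddle


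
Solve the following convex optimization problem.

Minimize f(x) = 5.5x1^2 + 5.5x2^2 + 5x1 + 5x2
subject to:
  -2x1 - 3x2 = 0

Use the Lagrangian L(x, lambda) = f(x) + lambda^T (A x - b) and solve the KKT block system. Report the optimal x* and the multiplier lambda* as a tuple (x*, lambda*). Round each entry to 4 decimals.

Form the Lagrangian:
  L(x, lambda) = (1/2) x^T Q x + c^T x + lambda^T (A x - b)
Stationarity (grad_x L = 0): Q x + c + A^T lambda = 0.
Primal feasibility: A x = b.

This gives the KKT block system:
  [ Q   A^T ] [ x     ]   [-c ]
  [ A    0  ] [ lambda ] = [ b ]

Solving the linear system:
  x*      = (-0.1049, 0.0699)
  lambda* = (1.9231)
  f(x*)   = -0.0874

x* = (-0.1049, 0.0699), lambda* = (1.9231)


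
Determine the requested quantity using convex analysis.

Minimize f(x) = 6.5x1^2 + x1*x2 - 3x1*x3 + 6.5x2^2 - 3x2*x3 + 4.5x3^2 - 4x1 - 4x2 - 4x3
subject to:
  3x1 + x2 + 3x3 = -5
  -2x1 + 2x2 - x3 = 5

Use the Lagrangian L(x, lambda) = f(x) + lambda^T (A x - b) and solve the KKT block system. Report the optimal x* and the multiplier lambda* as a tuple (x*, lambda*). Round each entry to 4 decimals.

Form the Lagrangian:
  L(x, lambda) = (1/2) x^T Q x + c^T x + lambda^T (A x - b)
Stationarity (grad_x L = 0): Q x + c + A^T lambda = 0.
Primal feasibility: A x = b.

This gives the KKT block system:
  [ Q   A^T ] [ x     ]   [-c ]
  [ A    0  ] [ lambda ] = [ b ]

Solving the linear system:
  x*      = (-1.1739, 0.9255, -0.8013)
  lambda* = (1.6674, -5.4644)
  f(x*)   = 19.9287

x* = (-1.1739, 0.9255, -0.8013), lambda* = (1.6674, -5.4644)


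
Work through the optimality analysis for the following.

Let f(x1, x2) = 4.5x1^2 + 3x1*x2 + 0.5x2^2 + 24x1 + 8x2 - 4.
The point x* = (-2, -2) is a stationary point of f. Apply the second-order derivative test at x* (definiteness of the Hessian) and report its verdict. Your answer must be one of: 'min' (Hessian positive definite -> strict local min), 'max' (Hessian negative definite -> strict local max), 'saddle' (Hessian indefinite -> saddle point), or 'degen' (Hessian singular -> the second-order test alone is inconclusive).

Compute the Hessian H = grad^2 f:
  H = [[9, 3], [3, 1]]
Verify stationarity: grad f(x*) = H x* + g = (0, 0).
Eigenvalues of H: 0, 10.
H has a zero eigenvalue (singular; positive semidefinite but not definite), so H is neither positive definite, negative definite, nor indefinite. The second-order test alone is inconclusive -> degen.
(Indeed, f is constant along the null direction of H through x*, so x* is not a strict local extremum.)

degen


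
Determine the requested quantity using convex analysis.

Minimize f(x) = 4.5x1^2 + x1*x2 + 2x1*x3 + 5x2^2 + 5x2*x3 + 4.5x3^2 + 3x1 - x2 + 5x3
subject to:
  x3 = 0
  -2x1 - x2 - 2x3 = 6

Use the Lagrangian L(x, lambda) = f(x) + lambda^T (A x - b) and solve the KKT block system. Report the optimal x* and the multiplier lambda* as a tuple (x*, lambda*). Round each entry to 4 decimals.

Form the Lagrangian:
  L(x, lambda) = (1/2) x^T Q x + c^T x + lambda^T (A x - b)
Stationarity (grad_x L = 0): Q x + c + A^T lambda = 0.
Primal feasibility: A x = b.

This gives the KKT block system:
  [ Q   A^T ] [ x     ]   [-c ]
  [ A    0  ] [ lambda ] = [ b ]

Solving the linear system:
  x*      = (-2.6444, -0.7111, 0)
  lambda* = (-17.6667, -10.7556)
  f(x*)   = 28.6556

x* = (-2.6444, -0.7111, 0), lambda* = (-17.6667, -10.7556)


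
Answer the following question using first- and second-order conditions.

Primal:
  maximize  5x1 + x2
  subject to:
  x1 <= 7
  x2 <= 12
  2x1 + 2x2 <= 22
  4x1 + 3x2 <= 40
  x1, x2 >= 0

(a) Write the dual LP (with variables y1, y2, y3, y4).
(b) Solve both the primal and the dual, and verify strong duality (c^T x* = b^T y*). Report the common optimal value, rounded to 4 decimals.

The standard primal-dual pair for 'max c^T x s.t. A x <= b, x >= 0' is:
  Dual:  min b^T y  s.t.  A^T y >= c,  y >= 0.

So the dual LP is:
  minimize  7y1 + 12y2 + 22y3 + 40y4
  subject to:
    y1 + 2y3 + 4y4 >= 5
    y2 + 2y3 + 3y4 >= 1
    y1, y2, y3, y4 >= 0

Solving the primal: x* = (7, 4).
  primal value c^T x* = 39.
Solving the dual: y* = (3.6667, 0, 0, 0.3333).
  dual value b^T y* = 39.
Strong duality: c^T x* = b^T y*. Confirmed.

39


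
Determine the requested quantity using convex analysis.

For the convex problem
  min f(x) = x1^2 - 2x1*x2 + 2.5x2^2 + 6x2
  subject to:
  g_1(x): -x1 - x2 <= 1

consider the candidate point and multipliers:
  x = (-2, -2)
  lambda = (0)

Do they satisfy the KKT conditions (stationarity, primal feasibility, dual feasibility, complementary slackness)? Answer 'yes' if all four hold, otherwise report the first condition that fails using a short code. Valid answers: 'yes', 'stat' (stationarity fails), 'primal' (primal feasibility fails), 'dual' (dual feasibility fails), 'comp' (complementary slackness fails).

Gradient of f: grad f(x) = Q x + c = (0, 0)
Constraint values g_i(x) = a_i^T x - b_i:
  g_1((-2, -2)) = 3
Stationarity residual: grad f(x) + sum_i lambda_i a_i = (0, 0)
  -> stationarity OK
Primal feasibility (all g_i <= 0): FAILS
Dual feasibility (all lambda_i >= 0): OK
Complementary slackness (lambda_i * g_i(x) = 0 for all i): OK

Verdict: the first failing condition is primal_feasibility -> primal.

primal


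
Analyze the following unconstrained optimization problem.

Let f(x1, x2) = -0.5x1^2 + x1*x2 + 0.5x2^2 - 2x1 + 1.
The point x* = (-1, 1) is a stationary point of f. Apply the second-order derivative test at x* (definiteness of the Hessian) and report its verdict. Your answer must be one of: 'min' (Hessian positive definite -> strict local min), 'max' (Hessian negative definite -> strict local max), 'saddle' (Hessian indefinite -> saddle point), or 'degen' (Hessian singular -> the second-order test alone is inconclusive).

Compute the Hessian H = grad^2 f:
  H = [[-1, 1], [1, 1]]
Verify stationarity: grad f(x*) = H x* + g = (0, 0).
Eigenvalues of H: -1.4142, 1.4142.
Eigenvalues have mixed signs, so H is indefinite -> x* is a saddle point.

saddle


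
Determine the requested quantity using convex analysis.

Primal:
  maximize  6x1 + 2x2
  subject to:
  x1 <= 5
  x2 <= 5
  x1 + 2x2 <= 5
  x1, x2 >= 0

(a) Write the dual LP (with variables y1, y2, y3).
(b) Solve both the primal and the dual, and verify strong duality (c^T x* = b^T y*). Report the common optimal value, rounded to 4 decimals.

The standard primal-dual pair for 'max c^T x s.t. A x <= b, x >= 0' is:
  Dual:  min b^T y  s.t.  A^T y >= c,  y >= 0.

So the dual LP is:
  minimize  5y1 + 5y2 + 5y3
  subject to:
    y1 + y3 >= 6
    y2 + 2y3 >= 2
    y1, y2, y3 >= 0

Solving the primal: x* = (5, 0).
  primal value c^T x* = 30.
Solving the dual: y* = (5, 0, 1).
  dual value b^T y* = 30.
Strong duality: c^T x* = b^T y*. Confirmed.

30


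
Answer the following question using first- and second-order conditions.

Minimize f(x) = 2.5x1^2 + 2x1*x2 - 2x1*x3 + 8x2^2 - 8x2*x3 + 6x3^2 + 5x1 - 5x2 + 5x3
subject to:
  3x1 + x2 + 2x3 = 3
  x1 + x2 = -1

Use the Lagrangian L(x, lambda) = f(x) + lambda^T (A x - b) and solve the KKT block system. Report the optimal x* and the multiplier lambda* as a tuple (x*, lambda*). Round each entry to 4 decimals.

Form the Lagrangian:
  L(x, lambda) = (1/2) x^T Q x + c^T x + lambda^T (A x - b)
Stationarity (grad_x L = 0): Q x + c + A^T lambda = 0.
Primal feasibility: A x = b.

This gives the KKT block system:
  [ Q   A^T ] [ x     ]   [-c ]
  [ A    0  ] [ lambda ] = [ b ]

Solving the linear system:
  x*      = (0.0588, -1.0588, 1.9412)
  lambda* = (-18.3235, 55.6765)
  f(x*)   = 62.9706

x* = (0.0588, -1.0588, 1.9412), lambda* = (-18.3235, 55.6765)


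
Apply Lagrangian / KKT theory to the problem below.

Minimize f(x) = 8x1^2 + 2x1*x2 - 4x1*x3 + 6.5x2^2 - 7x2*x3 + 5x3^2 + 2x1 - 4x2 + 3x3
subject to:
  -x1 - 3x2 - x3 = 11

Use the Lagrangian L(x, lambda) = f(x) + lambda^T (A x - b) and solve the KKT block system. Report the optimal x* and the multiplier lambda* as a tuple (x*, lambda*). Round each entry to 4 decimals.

Form the Lagrangian:
  L(x, lambda) = (1/2) x^T Q x + c^T x + lambda^T (A x - b)
Stationarity (grad_x L = 0): Q x + c + A^T lambda = 0.
Primal feasibility: A x = b.

This gives the KKT block system:
  [ Q   A^T ] [ x     ]   [-c ]
  [ A    0  ] [ lambda ] = [ b ]

Solving the linear system:
  x*      = (-0.8978, -2.4015, -2.8978)
  lambda* = (-5.5766)
  f(x*)   = 30.2299

x* = (-0.8978, -2.4015, -2.8978), lambda* = (-5.5766)


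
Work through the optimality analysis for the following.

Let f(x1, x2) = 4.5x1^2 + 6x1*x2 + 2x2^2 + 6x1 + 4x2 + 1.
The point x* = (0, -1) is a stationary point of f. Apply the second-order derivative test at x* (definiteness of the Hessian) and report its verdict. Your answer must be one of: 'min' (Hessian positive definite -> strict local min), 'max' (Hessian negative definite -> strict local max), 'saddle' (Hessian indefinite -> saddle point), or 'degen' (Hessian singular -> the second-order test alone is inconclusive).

Compute the Hessian H = grad^2 f:
  H = [[9, 6], [6, 4]]
Verify stationarity: grad f(x*) = H x* + g = (0, 0).
Eigenvalues of H: 0, 13.
H has a zero eigenvalue (singular; positive semidefinite but not definite), so H is neither positive definite, negative definite, nor indefinite. The second-order test alone is inconclusive -> degen.
(Indeed, f is constant along the null direction of H through x*, so x* is not a strict local extremum.)

degen


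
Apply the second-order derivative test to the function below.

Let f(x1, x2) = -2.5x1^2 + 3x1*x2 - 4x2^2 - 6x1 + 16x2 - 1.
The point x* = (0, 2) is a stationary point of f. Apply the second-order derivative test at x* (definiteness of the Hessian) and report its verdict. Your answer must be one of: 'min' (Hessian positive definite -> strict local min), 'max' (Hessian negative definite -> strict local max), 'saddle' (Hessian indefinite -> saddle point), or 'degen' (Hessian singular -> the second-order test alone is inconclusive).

Compute the Hessian H = grad^2 f:
  H = [[-5, 3], [3, -8]]
Verify stationarity: grad f(x*) = H x* + g = (0, 0).
Eigenvalues of H: -9.8541, -3.1459.
Both eigenvalues < 0, so H is negative definite -> x* is a strict local max.

max


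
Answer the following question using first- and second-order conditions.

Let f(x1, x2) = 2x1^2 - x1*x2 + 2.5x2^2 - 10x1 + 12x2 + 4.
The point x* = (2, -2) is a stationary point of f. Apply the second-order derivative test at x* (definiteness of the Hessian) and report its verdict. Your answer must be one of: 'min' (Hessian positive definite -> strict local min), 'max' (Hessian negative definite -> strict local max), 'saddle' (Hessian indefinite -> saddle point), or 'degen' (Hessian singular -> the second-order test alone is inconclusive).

Compute the Hessian H = grad^2 f:
  H = [[4, -1], [-1, 5]]
Verify stationarity: grad f(x*) = H x* + g = (0, 0).
Eigenvalues of H: 3.382, 5.618.
Both eigenvalues > 0, so H is positive definite -> x* is a strict local min.

min


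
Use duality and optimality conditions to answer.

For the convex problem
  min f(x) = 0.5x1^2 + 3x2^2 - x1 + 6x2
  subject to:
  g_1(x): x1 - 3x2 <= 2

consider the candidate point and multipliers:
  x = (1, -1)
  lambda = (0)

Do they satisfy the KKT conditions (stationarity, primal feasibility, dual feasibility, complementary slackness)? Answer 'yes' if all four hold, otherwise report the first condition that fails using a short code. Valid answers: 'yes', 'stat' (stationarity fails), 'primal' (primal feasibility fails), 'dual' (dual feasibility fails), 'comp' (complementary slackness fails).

Gradient of f: grad f(x) = Q x + c = (0, 0)
Constraint values g_i(x) = a_i^T x - b_i:
  g_1((1, -1)) = 2
Stationarity residual: grad f(x) + sum_i lambda_i a_i = (0, 0)
  -> stationarity OK
Primal feasibility (all g_i <= 0): FAILS
Dual feasibility (all lambda_i >= 0): OK
Complementary slackness (lambda_i * g_i(x) = 0 for all i): OK

Verdict: the first failing condition is primal_feasibility -> primal.

primal


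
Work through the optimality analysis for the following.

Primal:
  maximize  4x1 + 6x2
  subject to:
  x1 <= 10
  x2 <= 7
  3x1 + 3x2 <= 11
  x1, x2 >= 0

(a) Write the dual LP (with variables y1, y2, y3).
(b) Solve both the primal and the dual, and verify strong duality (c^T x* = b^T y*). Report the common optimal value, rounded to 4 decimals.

The standard primal-dual pair for 'max c^T x s.t. A x <= b, x >= 0' is:
  Dual:  min b^T y  s.t.  A^T y >= c,  y >= 0.

So the dual LP is:
  minimize  10y1 + 7y2 + 11y3
  subject to:
    y1 + 3y3 >= 4
    y2 + 3y3 >= 6
    y1, y2, y3 >= 0

Solving the primal: x* = (0, 3.6667).
  primal value c^T x* = 22.
Solving the dual: y* = (0, 0, 2).
  dual value b^T y* = 22.
Strong duality: c^T x* = b^T y*. Confirmed.

22


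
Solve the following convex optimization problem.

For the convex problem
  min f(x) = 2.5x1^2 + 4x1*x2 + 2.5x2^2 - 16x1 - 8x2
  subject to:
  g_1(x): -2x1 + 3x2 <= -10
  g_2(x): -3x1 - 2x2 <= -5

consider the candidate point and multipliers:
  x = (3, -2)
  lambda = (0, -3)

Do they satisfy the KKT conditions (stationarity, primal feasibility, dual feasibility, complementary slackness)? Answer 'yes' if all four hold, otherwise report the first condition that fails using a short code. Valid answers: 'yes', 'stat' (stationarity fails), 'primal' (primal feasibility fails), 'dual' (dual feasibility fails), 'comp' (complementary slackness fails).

Gradient of f: grad f(x) = Q x + c = (-9, -6)
Constraint values g_i(x) = a_i^T x - b_i:
  g_1((3, -2)) = -2
  g_2((3, -2)) = 0
Stationarity residual: grad f(x) + sum_i lambda_i a_i = (0, 0)
  -> stationarity OK
Primal feasibility (all g_i <= 0): OK
Dual feasibility (all lambda_i >= 0): FAILS
Complementary slackness (lambda_i * g_i(x) = 0 for all i): OK

Verdict: the first failing condition is dual_feasibility -> dual.

dual


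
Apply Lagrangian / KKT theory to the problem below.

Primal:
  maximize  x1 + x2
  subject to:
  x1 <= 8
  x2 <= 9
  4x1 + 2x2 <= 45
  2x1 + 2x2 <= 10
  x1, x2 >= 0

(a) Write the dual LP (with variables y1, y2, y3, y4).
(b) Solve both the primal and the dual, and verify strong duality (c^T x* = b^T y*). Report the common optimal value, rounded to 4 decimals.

The standard primal-dual pair for 'max c^T x s.t. A x <= b, x >= 0' is:
  Dual:  min b^T y  s.t.  A^T y >= c,  y >= 0.

So the dual LP is:
  minimize  8y1 + 9y2 + 45y3 + 10y4
  subject to:
    y1 + 4y3 + 2y4 >= 1
    y2 + 2y3 + 2y4 >= 1
    y1, y2, y3, y4 >= 0

Solving the primal: x* = (5, 0).
  primal value c^T x* = 5.
Solving the dual: y* = (0, 0, 0, 0.5).
  dual value b^T y* = 5.
Strong duality: c^T x* = b^T y*. Confirmed.

5


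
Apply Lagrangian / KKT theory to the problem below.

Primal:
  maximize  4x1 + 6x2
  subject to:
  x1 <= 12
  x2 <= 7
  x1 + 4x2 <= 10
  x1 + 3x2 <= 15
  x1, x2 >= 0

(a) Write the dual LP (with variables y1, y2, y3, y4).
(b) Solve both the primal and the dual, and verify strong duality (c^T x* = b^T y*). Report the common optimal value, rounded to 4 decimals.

The standard primal-dual pair for 'max c^T x s.t. A x <= b, x >= 0' is:
  Dual:  min b^T y  s.t.  A^T y >= c,  y >= 0.

So the dual LP is:
  minimize  12y1 + 7y2 + 10y3 + 15y4
  subject to:
    y1 + y3 + y4 >= 4
    y2 + 4y3 + 3y4 >= 6
    y1, y2, y3, y4 >= 0

Solving the primal: x* = (10, 0).
  primal value c^T x* = 40.
Solving the dual: y* = (0, 0, 4, 0).
  dual value b^T y* = 40.
Strong duality: c^T x* = b^T y*. Confirmed.

40


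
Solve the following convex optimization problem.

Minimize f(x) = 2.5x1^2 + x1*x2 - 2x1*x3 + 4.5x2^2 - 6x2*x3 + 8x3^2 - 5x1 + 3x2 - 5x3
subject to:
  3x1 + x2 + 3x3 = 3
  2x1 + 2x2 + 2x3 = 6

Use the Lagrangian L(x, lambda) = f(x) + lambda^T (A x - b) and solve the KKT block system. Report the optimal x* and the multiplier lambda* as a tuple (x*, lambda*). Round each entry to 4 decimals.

Form the Lagrangian:
  L(x, lambda) = (1/2) x^T Q x + c^T x + lambda^T (A x - b)
Stationarity (grad_x L = 0): Q x + c + A^T lambda = 0.
Primal feasibility: A x = b.

This gives the KKT block system:
  [ Q   A^T ] [ x     ]   [-c ]
  [ A    0  ] [ lambda ] = [ b ]

Solving the linear system:
  x*      = (-0.84, 3, 0.84)
  lambda* = (16, -20.06)
  f(x*)   = 40.68

x* = (-0.84, 3, 0.84), lambda* = (16, -20.06)


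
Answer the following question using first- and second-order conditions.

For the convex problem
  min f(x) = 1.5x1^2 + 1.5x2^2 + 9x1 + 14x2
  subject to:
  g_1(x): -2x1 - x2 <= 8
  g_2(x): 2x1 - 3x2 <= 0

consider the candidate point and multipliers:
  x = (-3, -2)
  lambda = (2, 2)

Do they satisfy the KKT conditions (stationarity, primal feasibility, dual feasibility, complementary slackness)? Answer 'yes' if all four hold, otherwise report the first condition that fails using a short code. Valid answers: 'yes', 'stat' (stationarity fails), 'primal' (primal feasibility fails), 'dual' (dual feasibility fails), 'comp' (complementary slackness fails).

Gradient of f: grad f(x) = Q x + c = (0, 8)
Constraint values g_i(x) = a_i^T x - b_i:
  g_1((-3, -2)) = 0
  g_2((-3, -2)) = 0
Stationarity residual: grad f(x) + sum_i lambda_i a_i = (0, 0)
  -> stationarity OK
Primal feasibility (all g_i <= 0): OK
Dual feasibility (all lambda_i >= 0): OK
Complementary slackness (lambda_i * g_i(x) = 0 for all i): OK

Verdict: yes, KKT holds.

yes


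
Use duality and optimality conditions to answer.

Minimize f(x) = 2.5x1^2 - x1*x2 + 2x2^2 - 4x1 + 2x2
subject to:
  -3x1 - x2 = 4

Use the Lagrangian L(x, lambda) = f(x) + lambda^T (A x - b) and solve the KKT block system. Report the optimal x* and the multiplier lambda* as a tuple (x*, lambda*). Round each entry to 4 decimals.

Form the Lagrangian:
  L(x, lambda) = (1/2) x^T Q x + c^T x + lambda^T (A x - b)
Stationarity (grad_x L = 0): Q x + c + A^T lambda = 0.
Primal feasibility: A x = b.

This gives the KKT block system:
  [ Q   A^T ] [ x     ]   [-c ]
  [ A    0  ] [ lambda ] = [ b ]

Solving the linear system:
  x*      = (-0.8936, -1.3191)
  lambda* = (-2.383)
  f(x*)   = 5.234

x* = (-0.8936, -1.3191), lambda* = (-2.383)


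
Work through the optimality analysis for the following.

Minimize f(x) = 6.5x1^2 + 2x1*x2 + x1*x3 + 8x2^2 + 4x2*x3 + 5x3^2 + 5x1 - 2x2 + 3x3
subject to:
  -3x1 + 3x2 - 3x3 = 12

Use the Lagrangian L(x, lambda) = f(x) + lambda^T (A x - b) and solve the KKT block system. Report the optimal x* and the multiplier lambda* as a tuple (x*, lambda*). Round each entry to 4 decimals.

Form the Lagrangian:
  L(x, lambda) = (1/2) x^T Q x + c^T x + lambda^T (A x - b)
Stationarity (grad_x L = 0): Q x + c + A^T lambda = 0.
Primal feasibility: A x = b.

This gives the KKT block system:
  [ Q   A^T ] [ x     ]   [-c ]
  [ A    0  ] [ lambda ] = [ b ]

Solving the linear system:
  x*      = (-1.1585, 1.2428, -1.5987)
  lambda* = (-3.0579)
  f(x*)   = 11.8103

x* = (-1.1585, 1.2428, -1.5987), lambda* = (-3.0579)


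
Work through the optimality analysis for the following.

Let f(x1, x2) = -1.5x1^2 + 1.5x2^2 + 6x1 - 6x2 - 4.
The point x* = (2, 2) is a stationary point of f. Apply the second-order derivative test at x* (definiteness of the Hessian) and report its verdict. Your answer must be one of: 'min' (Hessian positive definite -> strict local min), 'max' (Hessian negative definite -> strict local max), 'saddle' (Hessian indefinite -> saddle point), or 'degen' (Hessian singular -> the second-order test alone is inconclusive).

Compute the Hessian H = grad^2 f:
  H = [[-3, 0], [0, 3]]
Verify stationarity: grad f(x*) = H x* + g = (0, 0).
Eigenvalues of H: -3, 3.
Eigenvalues have mixed signs, so H is indefinite -> x* is a saddle point.

saddle


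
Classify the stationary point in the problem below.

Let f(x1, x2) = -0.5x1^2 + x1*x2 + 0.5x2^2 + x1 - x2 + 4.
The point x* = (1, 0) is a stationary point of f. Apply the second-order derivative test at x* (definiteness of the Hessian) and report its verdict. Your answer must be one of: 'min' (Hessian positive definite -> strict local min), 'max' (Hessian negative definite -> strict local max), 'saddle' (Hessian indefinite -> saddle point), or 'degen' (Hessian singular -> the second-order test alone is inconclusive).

Compute the Hessian H = grad^2 f:
  H = [[-1, 1], [1, 1]]
Verify stationarity: grad f(x*) = H x* + g = (0, 0).
Eigenvalues of H: -1.4142, 1.4142.
Eigenvalues have mixed signs, so H is indefinite -> x* is a saddle point.

saddle
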